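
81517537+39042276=120559813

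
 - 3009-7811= -10820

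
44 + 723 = 767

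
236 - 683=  - 447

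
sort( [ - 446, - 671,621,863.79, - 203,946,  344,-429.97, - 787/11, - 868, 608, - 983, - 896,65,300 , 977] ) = [ - 983 , - 896, - 868, - 671, - 446 , - 429.97, - 203, - 787/11, 65, 300,344,608,621,863.79,946,977]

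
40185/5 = 8037=8037.00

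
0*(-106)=0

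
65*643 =41795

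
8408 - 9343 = - 935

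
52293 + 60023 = 112316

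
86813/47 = 1847 + 4/47 = 1847.09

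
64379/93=692 + 23/93 = 692.25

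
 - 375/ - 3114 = 125/1038 = 0.12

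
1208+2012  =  3220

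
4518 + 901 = 5419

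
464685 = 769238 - 304553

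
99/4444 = 9/404 = 0.02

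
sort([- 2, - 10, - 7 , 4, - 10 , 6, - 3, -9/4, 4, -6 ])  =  [ - 10, - 10,-7, - 6, - 3,-9/4,-2, 4, 4, 6 ]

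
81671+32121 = 113792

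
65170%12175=4295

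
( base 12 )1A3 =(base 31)8j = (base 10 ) 267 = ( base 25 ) AH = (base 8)413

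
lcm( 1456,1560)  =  21840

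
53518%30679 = 22839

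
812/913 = 812/913 = 0.89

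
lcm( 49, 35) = 245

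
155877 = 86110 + 69767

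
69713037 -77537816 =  - 7824779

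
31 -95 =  - 64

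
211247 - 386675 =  - 175428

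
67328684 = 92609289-25280605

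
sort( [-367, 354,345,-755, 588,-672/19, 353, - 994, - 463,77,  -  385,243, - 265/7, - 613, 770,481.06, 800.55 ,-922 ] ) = [ - 994, - 922, -755 ,-613, - 463,-385, - 367, - 265/7 , - 672/19, 77,243, 345, 353, 354,481.06, 588,770, 800.55 ]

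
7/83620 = 7/83620= 0.00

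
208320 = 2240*93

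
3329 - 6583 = -3254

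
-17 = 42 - 59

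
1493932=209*7148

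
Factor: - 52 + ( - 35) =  - 87 = - 3^1* 29^1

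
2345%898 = 549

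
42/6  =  7 = 7.00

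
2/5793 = 2/5793 =0.00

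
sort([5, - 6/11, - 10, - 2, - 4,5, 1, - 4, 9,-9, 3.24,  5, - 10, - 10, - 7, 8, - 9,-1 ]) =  [ - 10 , - 10, - 10, - 9, - 9, - 7, - 4, - 4,-2 , - 1,-6/11,1,3.24,5, 5,5,  8,9]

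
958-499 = 459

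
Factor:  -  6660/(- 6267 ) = 2220/2089 = 2^2*3^1*5^1*37^1 * 2089^( - 1 )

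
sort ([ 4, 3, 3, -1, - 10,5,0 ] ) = [ - 10,-1,  0, 3,  3,4, 5]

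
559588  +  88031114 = 88590702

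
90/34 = 45/17= 2.65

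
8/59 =8/59 = 0.14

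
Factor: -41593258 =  - 2^1 *7^2*31^1*13691^1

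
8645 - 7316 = 1329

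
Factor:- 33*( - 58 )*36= 68904 = 2^3*3^3*11^1*29^1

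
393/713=393/713 = 0.55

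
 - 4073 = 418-4491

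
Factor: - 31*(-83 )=31^1*83^1   =  2573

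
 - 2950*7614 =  - 22461300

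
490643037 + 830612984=1321256021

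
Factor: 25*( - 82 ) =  - 2^1*5^2 * 41^1 = - 2050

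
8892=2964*3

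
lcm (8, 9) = 72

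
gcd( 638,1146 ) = 2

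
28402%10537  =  7328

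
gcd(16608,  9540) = 12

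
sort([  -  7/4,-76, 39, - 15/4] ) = [ -76 , - 15/4 , -7/4, 39] 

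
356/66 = 5 + 13/33 = 5.39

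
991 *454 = 449914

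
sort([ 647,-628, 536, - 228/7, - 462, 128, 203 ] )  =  [ - 628, - 462, - 228/7,128,203, 536,647]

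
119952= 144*833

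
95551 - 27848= 67703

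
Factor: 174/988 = 87/494 = 2^( - 1)*3^1  *  13^( -1)*19^(  -  1)*29^1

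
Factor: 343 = 7^3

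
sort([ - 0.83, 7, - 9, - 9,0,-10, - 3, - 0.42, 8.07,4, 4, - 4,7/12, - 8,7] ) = [-10 , - 9 , - 9, - 8,-4, - 3, -0.83, - 0.42, 0,7/12,4,4,7, 7,8.07 ] 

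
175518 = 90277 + 85241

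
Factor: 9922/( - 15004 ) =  - 41/62 = - 2^( - 1) * 31^( - 1 )*41^1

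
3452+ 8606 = 12058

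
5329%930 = 679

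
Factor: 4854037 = 4854037^1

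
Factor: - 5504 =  - 2^7 * 43^1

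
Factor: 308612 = 2^2*77153^1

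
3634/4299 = 3634/4299 = 0.85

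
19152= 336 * 57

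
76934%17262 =7886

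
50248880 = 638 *78760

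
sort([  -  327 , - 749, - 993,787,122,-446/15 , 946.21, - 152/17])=[ - 993, - 749, - 327, - 446/15, - 152/17 , 122,  787,  946.21 ]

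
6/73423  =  6/73423 = 0.00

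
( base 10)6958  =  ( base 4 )1230232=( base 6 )52114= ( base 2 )1101100101110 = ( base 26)a7g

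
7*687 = 4809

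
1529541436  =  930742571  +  598798865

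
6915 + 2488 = 9403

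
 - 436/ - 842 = 218/421 = 0.52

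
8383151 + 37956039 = 46339190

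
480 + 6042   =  6522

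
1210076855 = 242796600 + 967280255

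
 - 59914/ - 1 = 59914 + 0/1 = 59914.00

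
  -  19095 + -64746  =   - 83841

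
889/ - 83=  - 11 + 24/83  =  - 10.71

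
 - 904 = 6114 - 7018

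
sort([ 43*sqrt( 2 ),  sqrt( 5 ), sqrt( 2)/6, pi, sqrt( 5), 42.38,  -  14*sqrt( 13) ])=[-14*sqrt( 13), sqrt(2)/6, sqrt( 5), sqrt( 5), pi, 42.38  ,  43*sqrt(2)] 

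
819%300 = 219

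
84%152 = 84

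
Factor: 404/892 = 101^1*223^ (-1) = 101/223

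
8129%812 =9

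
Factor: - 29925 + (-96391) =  - 2^2*23^1*1373^1 = -126316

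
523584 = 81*6464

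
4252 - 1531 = 2721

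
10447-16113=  - 5666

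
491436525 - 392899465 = 98537060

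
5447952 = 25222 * 216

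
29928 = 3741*8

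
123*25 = 3075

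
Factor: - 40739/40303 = - 41^( - 1 )*983^( - 1 )*40739^1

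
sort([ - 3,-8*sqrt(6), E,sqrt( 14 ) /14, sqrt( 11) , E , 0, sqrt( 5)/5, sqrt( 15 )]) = [ -8 * sqrt( 6 ), - 3, 0 , sqrt( 14)/14,sqrt( 5)/5,E, E,sqrt( 11), sqrt( 15)] 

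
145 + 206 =351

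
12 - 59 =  - 47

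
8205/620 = 1641/124=13.23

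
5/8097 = 5/8097=0.00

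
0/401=0  =  0.00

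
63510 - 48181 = 15329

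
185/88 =2 + 9/88 = 2.10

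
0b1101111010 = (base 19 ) 28G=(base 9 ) 1188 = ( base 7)2411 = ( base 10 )890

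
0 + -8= - 8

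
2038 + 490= 2528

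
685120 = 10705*64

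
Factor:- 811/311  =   - 311^(  -  1)*811^1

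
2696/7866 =1348/3933 = 0.34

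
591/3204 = 197/1068= 0.18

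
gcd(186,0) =186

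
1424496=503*2832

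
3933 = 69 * 57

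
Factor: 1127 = 7^2*23^1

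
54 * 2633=142182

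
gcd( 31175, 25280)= 5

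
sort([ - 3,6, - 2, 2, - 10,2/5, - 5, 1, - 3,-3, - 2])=[ - 10, - 5  , - 3, - 3, - 3,-2, - 2,2/5, 1, 2, 6]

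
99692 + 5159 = 104851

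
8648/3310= 4324/1655 = 2.61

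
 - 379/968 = -379/968  =  - 0.39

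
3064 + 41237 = 44301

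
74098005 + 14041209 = 88139214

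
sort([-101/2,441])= [ - 101/2,441 ]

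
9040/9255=1808/1851 = 0.98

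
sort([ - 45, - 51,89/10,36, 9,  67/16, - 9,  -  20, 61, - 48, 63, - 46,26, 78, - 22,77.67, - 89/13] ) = [ - 51, - 48, - 46, - 45, - 22 , - 20, - 9,-89/13,67/16,89/10,9,26, 36  ,  61,63,77.67,78 ]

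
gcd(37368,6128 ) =8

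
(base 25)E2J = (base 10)8819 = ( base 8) 21163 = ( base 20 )120j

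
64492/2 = 32246=32246.00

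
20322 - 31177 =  - 10855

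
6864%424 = 80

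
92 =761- 669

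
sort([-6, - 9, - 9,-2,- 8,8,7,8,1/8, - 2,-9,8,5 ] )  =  [-9, - 9,-9, -8 , -6 ,-2,-2,1/8,5,7,8, 8,8]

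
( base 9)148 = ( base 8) 175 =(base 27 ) 4H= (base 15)85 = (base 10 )125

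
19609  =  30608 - 10999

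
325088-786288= - 461200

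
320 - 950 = - 630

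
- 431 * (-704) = 303424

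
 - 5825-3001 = -8826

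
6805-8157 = - 1352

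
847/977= 847/977 = 0.87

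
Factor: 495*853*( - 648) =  - 273608280= - 2^3*3^6*5^1*11^1*853^1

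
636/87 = 7+9/29 = 7.31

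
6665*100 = 666500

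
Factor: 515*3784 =2^3*5^1*11^1*43^1 * 103^1= 1948760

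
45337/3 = 45337/3  =  15112.33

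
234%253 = 234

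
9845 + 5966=15811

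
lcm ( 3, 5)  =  15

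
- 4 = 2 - 6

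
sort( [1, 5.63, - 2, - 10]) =[ - 10, - 2, 1 , 5.63] 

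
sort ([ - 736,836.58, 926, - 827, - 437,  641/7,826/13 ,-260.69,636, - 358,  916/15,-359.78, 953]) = [ - 827,-736,-437,- 359.78, - 358,-260.69, 916/15,  826/13, 641/7,  636, 836.58,926,  953]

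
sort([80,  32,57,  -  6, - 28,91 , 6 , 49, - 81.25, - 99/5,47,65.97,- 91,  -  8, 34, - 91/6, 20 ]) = [ - 91, - 81.25, - 28, - 99/5,  -  91/6  , - 8, - 6, 6,20,32,34,47,49,  57, 65.97,80, 91 ]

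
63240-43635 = 19605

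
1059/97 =1059/97  =  10.92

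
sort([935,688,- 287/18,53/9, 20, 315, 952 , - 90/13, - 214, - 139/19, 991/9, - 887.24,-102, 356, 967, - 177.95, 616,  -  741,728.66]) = [ - 887.24,-741,-214,-177.95, - 102,- 287/18, - 139/19, - 90/13,53/9, 20,991/9,315,356,616, 688  ,  728.66, 935, 952,967]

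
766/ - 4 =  - 383/2 = -  191.50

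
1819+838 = 2657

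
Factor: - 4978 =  - 2^1 * 19^1*  131^1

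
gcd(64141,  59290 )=539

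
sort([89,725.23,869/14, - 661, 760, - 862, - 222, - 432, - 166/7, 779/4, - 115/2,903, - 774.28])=[ - 862  , - 774.28,-661, - 432,-222, - 115/2,  -  166/7 , 869/14,89,779/4, 725.23,760,  903]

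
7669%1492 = 209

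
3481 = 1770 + 1711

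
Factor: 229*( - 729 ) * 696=-2^3*3^7*29^1 *229^1 = -116190936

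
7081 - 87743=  - 80662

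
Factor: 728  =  2^3*7^1*13^1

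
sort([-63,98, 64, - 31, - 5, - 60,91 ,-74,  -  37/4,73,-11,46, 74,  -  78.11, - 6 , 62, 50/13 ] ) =[ - 78.11, - 74, - 63, - 60, - 31,-11, - 37/4, - 6, - 5,  50/13,46,62,64,73,74,91,98]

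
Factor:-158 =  - 2^1 * 79^1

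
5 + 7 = 12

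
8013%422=417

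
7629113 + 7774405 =15403518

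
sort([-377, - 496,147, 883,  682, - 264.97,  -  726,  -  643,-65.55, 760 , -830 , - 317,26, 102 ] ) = [- 830, -726, - 643,-496,- 377, - 317,  -  264.97, - 65.55,26, 102,  147,682,760,883 ] 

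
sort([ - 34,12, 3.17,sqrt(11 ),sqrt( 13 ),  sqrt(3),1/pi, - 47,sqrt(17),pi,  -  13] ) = [ - 47,-34, - 13,  1/pi, sqrt( 3),pi,3.17 , sqrt( 11 ), sqrt ( 13),sqrt(17),12]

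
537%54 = 51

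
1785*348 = 621180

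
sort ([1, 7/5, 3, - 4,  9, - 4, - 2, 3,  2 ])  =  [ - 4 , - 4, - 2, 1, 7/5,  2 , 3 , 3,9 ]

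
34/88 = 17/44=0.39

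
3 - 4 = - 1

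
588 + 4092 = 4680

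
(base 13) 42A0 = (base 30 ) a8g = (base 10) 9256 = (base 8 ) 22050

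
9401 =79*119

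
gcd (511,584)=73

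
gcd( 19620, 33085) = 5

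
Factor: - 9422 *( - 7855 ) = 2^1*5^1*7^1*673^1 * 1571^1 = 74009810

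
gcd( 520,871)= 13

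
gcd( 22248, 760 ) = 8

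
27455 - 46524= - 19069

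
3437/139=24+101/139= 24.73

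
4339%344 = 211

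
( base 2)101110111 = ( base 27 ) DO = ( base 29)cr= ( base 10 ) 375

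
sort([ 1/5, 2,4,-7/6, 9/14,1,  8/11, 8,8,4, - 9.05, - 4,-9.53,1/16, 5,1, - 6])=[-9.53, - 9.05, - 6,  -  4,-7/6,1/16,1/5,9/14  ,  8/11,1, 1,2, 4, 4,5,8, 8 ] 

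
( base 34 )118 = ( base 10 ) 1198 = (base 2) 10010101110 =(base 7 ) 3331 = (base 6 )5314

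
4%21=4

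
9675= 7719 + 1956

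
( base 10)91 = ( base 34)2n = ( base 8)133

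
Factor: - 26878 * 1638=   -  44026164 = -2^2*3^2*7^1*13^1*89^1 * 151^1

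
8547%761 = 176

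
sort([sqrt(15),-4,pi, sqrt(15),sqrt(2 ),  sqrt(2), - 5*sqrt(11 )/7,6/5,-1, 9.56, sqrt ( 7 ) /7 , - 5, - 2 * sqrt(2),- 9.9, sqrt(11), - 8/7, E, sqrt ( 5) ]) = [  -  9.9,- 5, - 4,- 2 * sqrt(2), - 5  *  sqrt( 11) /7,-8/7,-1, sqrt( 7)/7, 6/5,sqrt(2), sqrt( 2 ),sqrt(5),E, pi, sqrt(11 ),  sqrt(15 ), sqrt(15) , 9.56]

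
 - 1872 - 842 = - 2714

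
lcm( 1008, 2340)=65520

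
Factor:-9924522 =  - 2^1 * 3^1*71^1*23297^1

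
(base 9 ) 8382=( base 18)10HB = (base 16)1805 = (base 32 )605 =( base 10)6149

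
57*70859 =4038963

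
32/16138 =16/8069 =0.00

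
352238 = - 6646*( - 53)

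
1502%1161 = 341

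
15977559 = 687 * 23257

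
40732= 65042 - 24310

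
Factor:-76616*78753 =-2^3*3^1*61^1 * 157^1*26251^1 = - 6033739848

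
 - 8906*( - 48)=427488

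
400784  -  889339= - 488555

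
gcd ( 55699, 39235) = 7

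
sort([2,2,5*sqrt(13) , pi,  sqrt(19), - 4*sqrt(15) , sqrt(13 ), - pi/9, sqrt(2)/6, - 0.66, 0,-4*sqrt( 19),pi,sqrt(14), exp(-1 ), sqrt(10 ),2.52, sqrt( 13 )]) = [ - 4*sqrt(19), - 4  *sqrt( 15 ), - 0.66, - pi/9,0, sqrt( 2)/6, exp( - 1), 2, 2, 2.52,pi,pi,sqrt(10),sqrt( 13 ),  sqrt (13), sqrt ( 14 ),sqrt( 19) , 5*sqrt(13) ]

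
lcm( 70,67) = 4690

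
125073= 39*3207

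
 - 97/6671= - 1+6574/6671 =- 0.01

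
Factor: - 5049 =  - 3^3 * 11^1*17^1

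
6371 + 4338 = 10709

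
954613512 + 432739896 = 1387353408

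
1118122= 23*48614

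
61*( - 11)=-671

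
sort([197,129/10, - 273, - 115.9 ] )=[ - 273,-115.9 , 129/10, 197 ]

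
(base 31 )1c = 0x2B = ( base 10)43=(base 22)1L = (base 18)27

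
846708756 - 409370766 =437337990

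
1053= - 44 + 1097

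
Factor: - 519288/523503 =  - 2^3*3^(-3)*7^1*11^1 * 23^( - 1) = - 616/621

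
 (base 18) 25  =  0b101001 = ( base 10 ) 41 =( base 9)45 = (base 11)38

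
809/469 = 809/469 = 1.72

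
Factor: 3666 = 2^1*3^1*13^1*47^1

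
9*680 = 6120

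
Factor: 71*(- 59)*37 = - 154993= -37^1 * 59^1*71^1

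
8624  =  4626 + 3998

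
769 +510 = 1279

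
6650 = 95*70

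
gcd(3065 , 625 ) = 5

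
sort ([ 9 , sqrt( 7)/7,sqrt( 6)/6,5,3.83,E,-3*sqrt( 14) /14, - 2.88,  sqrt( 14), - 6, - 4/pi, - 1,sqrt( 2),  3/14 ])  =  [-6, -2.88, - 4/pi, - 1, -3 * sqrt(14)/14 , 3/14, sqrt(7) /7,sqrt( 6)/6,sqrt( 2 ),E, sqrt( 14),3.83,  5,9 ]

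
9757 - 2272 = 7485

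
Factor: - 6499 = -67^1*97^1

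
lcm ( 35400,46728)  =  1168200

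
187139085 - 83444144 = 103694941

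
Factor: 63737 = 63737^1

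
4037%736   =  357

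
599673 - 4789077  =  -4189404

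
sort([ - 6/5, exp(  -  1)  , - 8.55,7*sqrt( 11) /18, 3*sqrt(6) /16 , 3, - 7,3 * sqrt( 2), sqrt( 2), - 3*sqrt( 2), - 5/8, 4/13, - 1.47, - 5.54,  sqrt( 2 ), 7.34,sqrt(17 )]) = [-8.55 , - 7, - 5.54, - 3 * sqrt (2), - 1.47, -6/5, - 5/8, 4/13,  exp( - 1 ),3*sqrt( 6) /16,  7 * sqrt(11) /18 , sqrt (2 ), sqrt(2), 3, sqrt(17 ),  3*sqrt( 2), 7.34 ] 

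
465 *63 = 29295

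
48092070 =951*50570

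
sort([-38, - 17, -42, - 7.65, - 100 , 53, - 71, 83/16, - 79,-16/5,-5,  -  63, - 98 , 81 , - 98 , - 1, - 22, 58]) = [-100, - 98, - 98,-79, - 71,  -  63,-42, - 38, - 22, - 17 , - 7.65,-5, - 16/5, -1, 83/16, 53 , 58 , 81]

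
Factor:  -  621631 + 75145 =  -546486 = - 2^1 * 3^1*91081^1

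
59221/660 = 59221/660 = 89.73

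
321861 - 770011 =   -  448150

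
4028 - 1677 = 2351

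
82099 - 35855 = 46244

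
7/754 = 7/754 = 0.01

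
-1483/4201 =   -  1+2718/4201 = - 0.35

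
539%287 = 252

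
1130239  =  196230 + 934009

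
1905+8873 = 10778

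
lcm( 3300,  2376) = 59400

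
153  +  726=879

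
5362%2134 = 1094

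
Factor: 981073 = 981073^1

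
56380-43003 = 13377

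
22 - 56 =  - 34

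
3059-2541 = 518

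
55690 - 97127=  - 41437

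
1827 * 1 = 1827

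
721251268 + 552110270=1273361538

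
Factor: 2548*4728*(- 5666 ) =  -2^6 * 3^1*7^2*13^1*197^1 * 2833^1 =-68257984704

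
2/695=2/695 = 0.00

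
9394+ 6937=16331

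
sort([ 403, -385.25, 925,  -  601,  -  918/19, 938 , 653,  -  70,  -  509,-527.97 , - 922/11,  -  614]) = [ - 614, - 601,-527.97,-509, - 385.25, - 922/11,-70,  -  918/19,403,653,925,938]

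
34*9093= 309162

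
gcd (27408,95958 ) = 6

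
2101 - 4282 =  - 2181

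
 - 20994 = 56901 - 77895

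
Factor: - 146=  - 2^1*73^1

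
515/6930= 103/1386 = 0.07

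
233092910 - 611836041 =-378743131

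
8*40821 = 326568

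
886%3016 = 886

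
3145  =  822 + 2323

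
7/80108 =1/11444 =0.00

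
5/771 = 5/771 = 0.01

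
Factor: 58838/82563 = 62/87 = 2^1* 3^( - 1)* 29^( - 1)*31^1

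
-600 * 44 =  -26400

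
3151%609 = 106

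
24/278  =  12/139 = 0.09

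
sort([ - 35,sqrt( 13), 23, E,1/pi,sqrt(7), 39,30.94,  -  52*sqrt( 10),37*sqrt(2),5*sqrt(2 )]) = [ -52*sqrt ( 10), - 35,1/pi, sqrt(7), E,sqrt( 13)  ,  5*sqrt(2),23,30.94, 39, 37*sqrt( 2) ] 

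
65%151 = 65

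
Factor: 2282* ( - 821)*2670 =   -  2^2*3^1*5^1*7^1*89^1*163^1*821^1 = - 5002303740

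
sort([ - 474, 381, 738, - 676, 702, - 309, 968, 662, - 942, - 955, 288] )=[ - 955, - 942,- 676, - 474, - 309, 288,381, 662,702, 738 , 968 ] 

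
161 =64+97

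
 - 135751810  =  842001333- 977753143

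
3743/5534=3743/5534 = 0.68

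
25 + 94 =119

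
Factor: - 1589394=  - 2^1*3^1*264899^1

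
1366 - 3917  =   - 2551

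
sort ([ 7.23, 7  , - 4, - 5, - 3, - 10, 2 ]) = [ - 10, - 5, - 4, - 3, 2,  7, 7.23]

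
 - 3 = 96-99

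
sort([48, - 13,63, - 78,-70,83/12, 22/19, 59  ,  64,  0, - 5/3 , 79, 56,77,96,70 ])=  [ - 78,-70, - 13, - 5/3,0,22/19,83/12,48,56,59,63,  64,70, 77,  79,96]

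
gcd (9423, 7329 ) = 1047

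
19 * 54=1026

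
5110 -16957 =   -  11847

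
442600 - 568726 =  - 126126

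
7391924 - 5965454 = 1426470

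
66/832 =33/416 = 0.08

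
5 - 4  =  1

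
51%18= 15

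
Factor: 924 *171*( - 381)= - 2^2*3^4 *7^1*11^1*19^1* 127^1 = - 60199524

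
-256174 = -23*11138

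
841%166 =11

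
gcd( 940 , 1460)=20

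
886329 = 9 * 98481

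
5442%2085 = 1272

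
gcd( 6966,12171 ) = 3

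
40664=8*5083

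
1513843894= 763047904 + 750795990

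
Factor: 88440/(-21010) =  - 2^2*3^1*67^1 * 191^( - 1 ) = - 804/191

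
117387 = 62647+54740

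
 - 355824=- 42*8472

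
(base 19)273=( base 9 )1153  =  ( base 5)11413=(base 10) 858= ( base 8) 1532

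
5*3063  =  15315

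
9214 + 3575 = 12789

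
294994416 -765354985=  -470360569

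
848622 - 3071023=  - 2222401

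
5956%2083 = 1790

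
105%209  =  105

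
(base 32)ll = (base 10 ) 693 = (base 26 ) 10h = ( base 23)173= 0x2b5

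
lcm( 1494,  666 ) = 55278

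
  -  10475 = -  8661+  -  1814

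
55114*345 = 19014330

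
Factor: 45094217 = 7^1*17^1*29^1*73^1 * 179^1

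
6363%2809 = 745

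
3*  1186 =3558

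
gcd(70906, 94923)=1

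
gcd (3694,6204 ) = 2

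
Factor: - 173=  -  173^1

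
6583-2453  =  4130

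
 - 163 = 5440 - 5603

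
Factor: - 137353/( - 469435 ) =5^( - 1 ) * 93887^(-1 ) * 137353^1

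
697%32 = 25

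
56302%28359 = 27943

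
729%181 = 5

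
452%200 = 52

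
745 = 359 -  - 386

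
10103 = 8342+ 1761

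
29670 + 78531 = 108201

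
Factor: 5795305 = 5^1 * 61^1*19001^1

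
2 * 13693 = 27386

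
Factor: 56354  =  2^1*19^1*1483^1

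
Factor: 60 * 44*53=2^4 * 3^1 * 5^1*11^1 * 53^1 = 139920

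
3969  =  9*441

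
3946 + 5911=9857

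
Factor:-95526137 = -7^2*47^1*41479^1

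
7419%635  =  434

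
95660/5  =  19132= 19132.00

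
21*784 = 16464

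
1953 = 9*217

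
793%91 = 65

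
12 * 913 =10956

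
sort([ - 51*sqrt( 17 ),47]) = [ - 51*sqrt( 17), 47 ] 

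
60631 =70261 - 9630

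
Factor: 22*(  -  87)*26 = - 2^2*3^1*11^1 * 13^1*29^1 = - 49764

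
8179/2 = 4089  +  1/2 = 4089.50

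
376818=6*62803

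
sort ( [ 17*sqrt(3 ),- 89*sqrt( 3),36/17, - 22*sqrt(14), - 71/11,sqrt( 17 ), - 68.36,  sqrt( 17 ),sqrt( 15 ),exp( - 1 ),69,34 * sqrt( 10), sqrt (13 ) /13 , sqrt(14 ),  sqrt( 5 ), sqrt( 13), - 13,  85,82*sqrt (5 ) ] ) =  [-89*sqrt( 3 ), - 22* sqrt ( 14), - 68.36 , - 13, - 71/11,sqrt(13 )/13, exp( - 1) , 36/17, sqrt(5), sqrt( 13),sqrt( 14), sqrt ( 15),sqrt( 17),sqrt( 17),17*sqrt( 3),69,85,34 * sqrt( 10 ), 82*sqrt( 5 )]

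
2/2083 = 2/2083  =  0.00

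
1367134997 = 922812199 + 444322798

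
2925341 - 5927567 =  - 3002226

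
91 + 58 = 149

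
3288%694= 512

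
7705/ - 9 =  - 857 + 8/9 = -  856.11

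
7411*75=555825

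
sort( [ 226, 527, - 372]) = [ -372,226 , 527]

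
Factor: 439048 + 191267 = 3^3 * 5^1 * 7^1*23^1*29^1 = 630315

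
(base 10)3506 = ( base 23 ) 6ea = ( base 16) db2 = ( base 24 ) 622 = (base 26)54m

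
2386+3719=6105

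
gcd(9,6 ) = 3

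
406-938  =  -532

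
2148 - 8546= - 6398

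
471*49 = 23079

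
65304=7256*9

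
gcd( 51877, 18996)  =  1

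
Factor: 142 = 2^1 *71^1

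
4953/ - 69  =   - 72 + 5/23 = - 71.78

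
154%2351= 154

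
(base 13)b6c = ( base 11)1512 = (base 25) 32O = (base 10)1949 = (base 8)3635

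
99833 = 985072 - 885239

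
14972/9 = 14972/9 = 1663.56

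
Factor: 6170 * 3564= 21989880 = 2^3 * 3^4 * 5^1  *11^1 * 617^1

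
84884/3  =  28294 + 2/3 = 28294.67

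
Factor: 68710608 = 2^4*3^2*673^1 * 709^1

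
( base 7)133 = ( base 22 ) 37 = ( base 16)49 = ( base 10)73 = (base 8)111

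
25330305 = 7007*3615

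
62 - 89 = -27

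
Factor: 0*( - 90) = 0 =0^1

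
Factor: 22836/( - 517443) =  - 2^2*11^1 * 997^( - 1) = - 44/997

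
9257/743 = 12 + 341/743 = 12.46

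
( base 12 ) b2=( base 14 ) 98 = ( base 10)134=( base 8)206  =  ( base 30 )4E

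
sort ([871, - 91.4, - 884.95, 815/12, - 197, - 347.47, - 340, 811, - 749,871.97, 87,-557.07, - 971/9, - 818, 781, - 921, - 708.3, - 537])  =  [ - 921, - 884.95, - 818, - 749, - 708.3,  -  557.07, - 537, - 347.47, - 340, - 197, - 971/9, - 91.4, 815/12, 87,781, 811, 871, 871.97]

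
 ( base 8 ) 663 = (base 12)303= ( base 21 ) KF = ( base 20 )11f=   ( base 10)435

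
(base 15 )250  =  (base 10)525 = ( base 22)11j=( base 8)1015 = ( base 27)jc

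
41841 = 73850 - 32009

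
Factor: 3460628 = 2^2* 29^1*29833^1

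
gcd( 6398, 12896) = 2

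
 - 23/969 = - 1 + 946/969 =- 0.02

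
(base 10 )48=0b110000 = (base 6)120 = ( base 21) 26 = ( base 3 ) 1210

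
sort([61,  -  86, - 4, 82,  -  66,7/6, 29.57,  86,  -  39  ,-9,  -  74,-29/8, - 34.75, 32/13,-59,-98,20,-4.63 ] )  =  [  -  98, - 86,-74,  -  66,  -  59,  -  39, - 34.75, - 9 , - 4.63, - 4, -29/8, 7/6,32/13, 20, 29.57, 61, 82, 86]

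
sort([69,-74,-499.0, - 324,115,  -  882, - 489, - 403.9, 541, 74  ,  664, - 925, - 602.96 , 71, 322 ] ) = [ - 925, - 882, - 602.96,-499.0, - 489, - 403.9,-324,  -  74, 69 , 71, 74, 115, 322, 541,664 ]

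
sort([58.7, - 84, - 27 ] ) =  [ - 84, -27,58.7] 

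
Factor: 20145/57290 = 2^( - 1)*3^1*79^1*337^(-1) = 237/674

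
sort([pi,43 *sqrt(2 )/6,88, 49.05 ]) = [ pi, 43*sqrt( 2) /6, 49.05,88]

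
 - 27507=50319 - 77826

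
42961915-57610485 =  - 14648570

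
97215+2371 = 99586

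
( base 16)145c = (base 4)1101130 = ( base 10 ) 5212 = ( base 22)AGK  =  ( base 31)5d4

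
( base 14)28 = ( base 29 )17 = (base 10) 36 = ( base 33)13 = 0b100100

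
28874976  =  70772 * 408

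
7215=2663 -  - 4552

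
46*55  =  2530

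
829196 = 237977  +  591219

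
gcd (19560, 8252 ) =4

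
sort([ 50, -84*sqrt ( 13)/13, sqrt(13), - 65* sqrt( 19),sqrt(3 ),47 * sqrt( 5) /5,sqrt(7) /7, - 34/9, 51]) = [- 65 * sqrt( 19), - 84 * sqrt( 13 )/13,  -  34/9,sqrt (7)/7,sqrt( 3),sqrt( 13 ),47 *sqrt( 5)/5,50, 51 ]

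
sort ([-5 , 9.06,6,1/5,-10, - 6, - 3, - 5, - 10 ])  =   [-10, - 10, - 6, - 5 ,-5,  -  3,  1/5 , 6, 9.06]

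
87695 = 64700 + 22995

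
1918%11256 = 1918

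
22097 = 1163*19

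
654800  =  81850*8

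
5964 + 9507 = 15471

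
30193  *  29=875597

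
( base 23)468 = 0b100011010110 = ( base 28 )2om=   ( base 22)4ei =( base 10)2262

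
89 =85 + 4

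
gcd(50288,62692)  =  28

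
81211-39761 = 41450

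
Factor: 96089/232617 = 3^( - 1 )*7^1 * 11^(-1 )*19^ ( - 1 ) * 37^1 = 259/627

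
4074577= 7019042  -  2944465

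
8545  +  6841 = 15386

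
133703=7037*19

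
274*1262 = 345788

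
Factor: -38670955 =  - 5^1*421^1*18371^1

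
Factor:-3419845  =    -  5^1 * 11^1 * 13^1 * 4783^1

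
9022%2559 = 1345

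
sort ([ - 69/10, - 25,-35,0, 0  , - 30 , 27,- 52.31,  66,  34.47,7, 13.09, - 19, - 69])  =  [ - 69, - 52.31, - 35, -30,-25,-19,-69/10,0, 0,7,13.09,27, 34.47, 66]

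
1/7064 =1/7064 =0.00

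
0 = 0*56524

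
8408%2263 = 1619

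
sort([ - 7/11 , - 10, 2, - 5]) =[- 10, - 5, - 7/11, 2]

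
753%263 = 227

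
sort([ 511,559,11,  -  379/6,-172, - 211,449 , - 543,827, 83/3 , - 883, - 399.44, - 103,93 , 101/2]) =[ - 883, - 543, - 399.44, - 211, -172,  -  103,- 379/6, 11, 83/3, 101/2,  93 , 449,511,559,827]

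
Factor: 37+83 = 2^3 * 3^1*5^1 = 120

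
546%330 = 216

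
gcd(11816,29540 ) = 5908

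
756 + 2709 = 3465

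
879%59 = 53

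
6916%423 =148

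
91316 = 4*22829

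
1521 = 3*507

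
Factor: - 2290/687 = - 2^1*3^(  -  1)*5^1=-10/3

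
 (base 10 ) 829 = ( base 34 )OD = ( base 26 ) 15N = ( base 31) qn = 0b1100111101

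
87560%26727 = 7379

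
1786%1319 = 467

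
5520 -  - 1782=7302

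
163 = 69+94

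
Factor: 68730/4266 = 145/9 = 3^( - 2)*5^1*29^1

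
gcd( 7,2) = 1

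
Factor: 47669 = 73^1*653^1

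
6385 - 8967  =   - 2582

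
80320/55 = 16064/11 = 1460.36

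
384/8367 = 128/2789 = 0.05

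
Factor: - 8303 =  - 19^2*23^1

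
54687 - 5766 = 48921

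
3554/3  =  3554/3 = 1184.67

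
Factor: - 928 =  - 2^5*29^1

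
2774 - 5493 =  - 2719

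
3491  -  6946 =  - 3455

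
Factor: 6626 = 2^1*3313^1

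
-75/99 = - 1 + 8/33= - 0.76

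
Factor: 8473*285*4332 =10460935260 = 2^2 * 3^2*5^1*19^3*37^1 * 229^1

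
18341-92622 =-74281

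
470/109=470/109 = 4.31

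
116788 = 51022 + 65766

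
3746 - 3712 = 34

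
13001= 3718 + 9283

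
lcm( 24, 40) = 120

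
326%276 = 50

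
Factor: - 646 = -2^1 * 17^1*19^1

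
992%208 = 160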